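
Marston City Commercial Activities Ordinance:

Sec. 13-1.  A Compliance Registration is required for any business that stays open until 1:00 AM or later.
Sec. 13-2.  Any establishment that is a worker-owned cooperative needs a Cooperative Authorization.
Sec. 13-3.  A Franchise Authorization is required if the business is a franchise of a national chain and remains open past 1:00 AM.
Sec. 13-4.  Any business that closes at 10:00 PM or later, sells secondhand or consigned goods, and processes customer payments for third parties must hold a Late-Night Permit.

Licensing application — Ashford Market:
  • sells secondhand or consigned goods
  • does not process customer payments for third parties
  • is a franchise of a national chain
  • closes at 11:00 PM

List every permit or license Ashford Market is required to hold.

None

Sec. 13-1. closes 11:00 PM, at/before 1:00 AM → Compliance Registration not required.
Sec. 13-2. is a franchise of a national chain (not: is a worker-owned cooperative) → Cooperative Authorization not required.
Sec. 13-3. is a franchise of a national chain; closes 11:00 PM, at/before 1:00 AM → Franchise Authorization not required.
Sec. 13-4. closes 11:00 PM, after 10:00 PM; sells secondhand or consigned goods; does not process customer payments for third parties → Late-Night Permit not required.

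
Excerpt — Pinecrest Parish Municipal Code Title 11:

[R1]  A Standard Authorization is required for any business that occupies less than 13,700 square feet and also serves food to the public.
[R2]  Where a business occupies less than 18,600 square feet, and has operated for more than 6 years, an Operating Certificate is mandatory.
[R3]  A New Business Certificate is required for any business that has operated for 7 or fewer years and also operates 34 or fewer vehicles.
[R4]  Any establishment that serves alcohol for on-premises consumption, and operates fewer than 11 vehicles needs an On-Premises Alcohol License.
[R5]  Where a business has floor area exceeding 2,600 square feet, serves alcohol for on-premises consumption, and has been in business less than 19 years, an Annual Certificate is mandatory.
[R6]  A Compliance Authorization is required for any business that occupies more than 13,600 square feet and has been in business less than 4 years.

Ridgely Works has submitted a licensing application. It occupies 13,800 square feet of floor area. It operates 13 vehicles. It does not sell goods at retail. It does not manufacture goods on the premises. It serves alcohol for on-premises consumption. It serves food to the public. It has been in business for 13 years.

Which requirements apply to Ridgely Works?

Annual Certificate, Operating Certificate

[R1] floor area 13,800 square feet ≥ 13,700 square feet; serves food to the public → Standard Authorization not required.
[R2] floor area 13,800 square feet < 18,600 square feet; years in business 13 > 6 → Operating Certificate required.
[R3] years in business 13 > 7; vehicles 13 ≤ 34 → New Business Certificate not required.
[R4] serves alcohol for on-premises consumption; vehicles 13 ≥ 11 → On-Premises Alcohol License not required.
[R5] floor area 13,800 square feet > 2,600 square feet; serves alcohol for on-premises consumption; years in business 13 < 19 → Annual Certificate required.
[R6] floor area 13,800 square feet > 13,600 square feet; years in business 13 ≥ 4 → Compliance Authorization not required.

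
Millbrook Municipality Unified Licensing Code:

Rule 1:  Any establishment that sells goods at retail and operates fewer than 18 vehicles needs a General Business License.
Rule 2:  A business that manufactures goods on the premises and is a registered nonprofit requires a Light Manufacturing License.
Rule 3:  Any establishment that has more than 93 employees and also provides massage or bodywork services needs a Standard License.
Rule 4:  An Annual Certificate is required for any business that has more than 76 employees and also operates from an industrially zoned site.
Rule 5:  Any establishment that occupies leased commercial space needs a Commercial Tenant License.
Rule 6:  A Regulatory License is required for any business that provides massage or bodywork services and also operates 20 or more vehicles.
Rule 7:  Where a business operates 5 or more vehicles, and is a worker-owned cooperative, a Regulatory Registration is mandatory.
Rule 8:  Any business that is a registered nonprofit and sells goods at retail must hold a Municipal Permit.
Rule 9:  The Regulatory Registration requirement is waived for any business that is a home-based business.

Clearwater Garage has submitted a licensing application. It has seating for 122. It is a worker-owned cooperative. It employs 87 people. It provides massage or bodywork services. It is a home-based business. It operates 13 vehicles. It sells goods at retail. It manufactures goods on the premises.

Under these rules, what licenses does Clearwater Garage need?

Rule 1: sells goods at retail; vehicles 13 < 18 → General Business License required.
Rule 2: manufactures goods on the premises; is a worker-owned cooperative (not: is a registered nonprofit) → Light Manufacturing License not required.
Rule 3: employees 87 ≤ 93; provides massage or bodywork services → Standard License not required.
Rule 4: employees 87 > 76; is a home-based business (not: operates from an industrially zoned site) → Annual Certificate not required.
Rule 5: is a home-based business (not: occupies leased commercial space) → Commercial Tenant License not required.
Rule 6: provides massage or bodywork services; vehicles 13 < 20 → Regulatory License not required.
Rule 7: vehicles 13 ≥ 5; is a worker-owned cooperative → Regulatory Registration required.
Rule 8: is a worker-owned cooperative (not: is a registered nonprofit); sells goods at retail → Municipal Permit not required.
Rule 9: is a home-based business → exempt from Regulatory Registration.

General Business License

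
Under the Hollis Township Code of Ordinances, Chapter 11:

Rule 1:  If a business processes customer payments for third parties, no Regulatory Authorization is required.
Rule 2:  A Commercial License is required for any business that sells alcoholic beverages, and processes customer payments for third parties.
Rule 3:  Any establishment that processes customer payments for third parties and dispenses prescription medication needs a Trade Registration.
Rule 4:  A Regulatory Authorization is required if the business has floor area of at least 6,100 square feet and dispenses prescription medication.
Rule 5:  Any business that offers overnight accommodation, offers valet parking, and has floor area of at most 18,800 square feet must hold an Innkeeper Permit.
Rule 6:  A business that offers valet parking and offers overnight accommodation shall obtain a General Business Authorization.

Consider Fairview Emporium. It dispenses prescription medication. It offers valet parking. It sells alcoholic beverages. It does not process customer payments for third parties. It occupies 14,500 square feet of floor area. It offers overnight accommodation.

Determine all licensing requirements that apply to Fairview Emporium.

Rule 1: does not process customer payments for third parties → Regulatory Authorization exemption does not apply.
Rule 2: sells alcoholic beverages; does not process customer payments for third parties → Commercial License not required.
Rule 3: does not process customer payments for third parties; dispenses prescription medication → Trade Registration not required.
Rule 4: floor area 14,500 square feet ≥ 6,100 square feet; dispenses prescription medication → Regulatory Authorization required.
Rule 5: offers overnight accommodation; offers valet parking; floor area 14,500 square feet ≤ 18,800 square feet → Innkeeper Permit required.
Rule 6: offers valet parking; offers overnight accommodation → General Business Authorization required.

General Business Authorization, Innkeeper Permit, Regulatory Authorization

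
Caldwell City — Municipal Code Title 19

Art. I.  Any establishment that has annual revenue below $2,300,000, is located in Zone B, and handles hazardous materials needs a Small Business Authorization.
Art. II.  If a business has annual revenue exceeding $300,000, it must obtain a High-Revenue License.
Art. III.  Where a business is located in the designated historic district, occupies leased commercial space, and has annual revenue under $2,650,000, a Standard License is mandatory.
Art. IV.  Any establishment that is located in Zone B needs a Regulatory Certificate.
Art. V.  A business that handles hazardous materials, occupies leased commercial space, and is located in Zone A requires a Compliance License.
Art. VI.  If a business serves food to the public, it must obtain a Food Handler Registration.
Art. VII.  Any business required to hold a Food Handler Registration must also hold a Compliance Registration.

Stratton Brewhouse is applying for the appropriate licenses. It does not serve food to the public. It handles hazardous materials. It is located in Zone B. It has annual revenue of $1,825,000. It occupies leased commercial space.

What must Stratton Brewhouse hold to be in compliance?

Art. I. revenue $1,825,000 < $2,300,000; is located in Zone B; handles hazardous materials → Small Business Authorization required.
Art. II. revenue $1,825,000 > $300,000 → High-Revenue License required.
Art. III. is located in Zone B (not: is located in the designated historic district); occupies leased commercial space; revenue $1,825,000 < $2,650,000 → Standard License not required.
Art. IV. is located in Zone B → Regulatory Certificate required.
Art. V. handles hazardous materials; occupies leased commercial space; is located in Zone B (not: is located in Zone A) → Compliance License not required.
Art. VI. does not serve food to the public → Food Handler Registration not required.
Art. VII. Food Handler Registration is not required → no effect.

High-Revenue License, Regulatory Certificate, Small Business Authorization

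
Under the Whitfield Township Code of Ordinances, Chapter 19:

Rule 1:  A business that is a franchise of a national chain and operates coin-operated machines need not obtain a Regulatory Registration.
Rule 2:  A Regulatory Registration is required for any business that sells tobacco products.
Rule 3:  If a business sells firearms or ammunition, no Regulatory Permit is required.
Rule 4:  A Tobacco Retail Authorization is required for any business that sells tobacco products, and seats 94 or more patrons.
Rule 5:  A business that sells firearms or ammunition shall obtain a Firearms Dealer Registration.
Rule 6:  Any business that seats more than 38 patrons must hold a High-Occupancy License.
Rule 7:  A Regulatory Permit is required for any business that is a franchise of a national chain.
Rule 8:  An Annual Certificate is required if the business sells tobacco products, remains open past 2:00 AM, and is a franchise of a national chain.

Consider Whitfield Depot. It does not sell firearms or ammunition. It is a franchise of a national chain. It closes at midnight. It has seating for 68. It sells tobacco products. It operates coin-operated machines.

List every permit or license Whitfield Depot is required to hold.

Rule 1: is a franchise of a national chain; operates coin-operated machines → exempt from Regulatory Registration.
Rule 2: sells tobacco products → Regulatory Registration required.
Rule 3: does not sell firearms or ammunition → Regulatory Permit exemption does not apply.
Rule 4: sells tobacco products; seating 68 < 94 → Tobacco Retail Authorization not required.
Rule 5: does not sell firearms or ammunition → Firearms Dealer Registration not required.
Rule 6: seating 68 > 38 → High-Occupancy License required.
Rule 7: is a franchise of a national chain → Regulatory Permit required.
Rule 8: sells tobacco products; closes midnight, at/before 2:00 AM; is a franchise of a national chain → Annual Certificate not required.

High-Occupancy License, Regulatory Permit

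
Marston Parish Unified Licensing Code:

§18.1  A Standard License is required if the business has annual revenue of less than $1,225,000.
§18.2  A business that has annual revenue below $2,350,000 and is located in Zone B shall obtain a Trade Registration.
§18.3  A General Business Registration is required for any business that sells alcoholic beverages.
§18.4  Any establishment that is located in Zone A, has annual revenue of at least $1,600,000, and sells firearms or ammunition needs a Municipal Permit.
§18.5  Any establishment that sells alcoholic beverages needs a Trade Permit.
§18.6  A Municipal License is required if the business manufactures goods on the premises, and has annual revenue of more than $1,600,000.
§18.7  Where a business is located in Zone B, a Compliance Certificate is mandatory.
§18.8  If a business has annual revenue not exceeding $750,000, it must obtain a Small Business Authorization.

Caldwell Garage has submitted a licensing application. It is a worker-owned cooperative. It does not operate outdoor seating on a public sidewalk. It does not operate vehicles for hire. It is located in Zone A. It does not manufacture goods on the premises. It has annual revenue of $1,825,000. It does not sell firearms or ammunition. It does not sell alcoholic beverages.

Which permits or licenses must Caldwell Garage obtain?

None

§18.1 revenue $1,825,000 ≥ $1,225,000 → Standard License not required.
§18.2 revenue $1,825,000 < $2,350,000; is located in Zone A (not: is located in Zone B) → Trade Registration not required.
§18.3 does not sell alcoholic beverages → General Business Registration not required.
§18.4 is located in Zone A; revenue $1,825,000 ≥ $1,600,000; does not sell firearms or ammunition → Municipal Permit not required.
§18.5 does not sell alcoholic beverages → Trade Permit not required.
§18.6 does not manufacture goods on the premises; revenue $1,825,000 > $1,600,000 → Municipal License not required.
§18.7 is located in Zone A (not: is located in Zone B) → Compliance Certificate not required.
§18.8 revenue $1,825,000 > $750,000 → Small Business Authorization not required.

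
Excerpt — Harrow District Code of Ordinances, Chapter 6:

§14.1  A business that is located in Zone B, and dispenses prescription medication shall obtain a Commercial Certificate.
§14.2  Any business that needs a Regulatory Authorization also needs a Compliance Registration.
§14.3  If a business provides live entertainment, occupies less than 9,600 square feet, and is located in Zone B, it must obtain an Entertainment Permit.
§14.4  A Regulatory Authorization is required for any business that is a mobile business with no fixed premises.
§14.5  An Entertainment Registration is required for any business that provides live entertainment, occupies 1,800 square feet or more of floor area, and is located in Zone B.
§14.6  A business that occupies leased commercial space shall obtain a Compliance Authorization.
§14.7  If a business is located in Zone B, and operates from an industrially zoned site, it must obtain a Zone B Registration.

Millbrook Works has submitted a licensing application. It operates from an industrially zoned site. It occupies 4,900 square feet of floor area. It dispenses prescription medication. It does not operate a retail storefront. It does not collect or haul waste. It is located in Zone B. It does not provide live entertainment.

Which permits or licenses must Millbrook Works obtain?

Commercial Certificate, Zone B Registration

§14.1 is located in Zone B; dispenses prescription medication → Commercial Certificate required.
§14.2 Regulatory Authorization is not required → no effect.
§14.3 does not provide live entertainment; floor area 4,900 square feet < 9,600 square feet; is located in Zone B → Entertainment Permit not required.
§14.4 operates from an industrially zoned site (not: is a mobile business with no fixed premises) → Regulatory Authorization not required.
§14.5 does not provide live entertainment; floor area 4,900 square feet ≥ 1,800 square feet; is located in Zone B → Entertainment Registration not required.
§14.6 operates from an industrially zoned site (not: occupies leased commercial space) → Compliance Authorization not required.
§14.7 is located in Zone B; operates from an industrially zoned site → Zone B Registration required.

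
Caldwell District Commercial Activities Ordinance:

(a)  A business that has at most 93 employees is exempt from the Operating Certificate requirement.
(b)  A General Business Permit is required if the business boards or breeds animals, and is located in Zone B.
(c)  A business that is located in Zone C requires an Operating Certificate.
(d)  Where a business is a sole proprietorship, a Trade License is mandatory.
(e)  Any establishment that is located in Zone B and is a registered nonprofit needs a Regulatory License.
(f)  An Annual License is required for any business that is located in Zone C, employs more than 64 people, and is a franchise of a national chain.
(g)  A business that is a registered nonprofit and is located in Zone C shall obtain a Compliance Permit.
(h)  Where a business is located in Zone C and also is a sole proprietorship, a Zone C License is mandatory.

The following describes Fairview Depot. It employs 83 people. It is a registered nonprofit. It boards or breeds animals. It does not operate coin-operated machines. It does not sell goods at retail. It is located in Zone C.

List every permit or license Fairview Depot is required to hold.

(a) employees 83 ≤ 93 → exempt from Operating Certificate.
(b) boards or breeds animals; is located in Zone C (not: is located in Zone B) → General Business Permit not required.
(c) is located in Zone C → Operating Certificate required.
(d) is a registered nonprofit (not: is a sole proprietorship) → Trade License not required.
(e) is located in Zone C (not: is located in Zone B); is a registered nonprofit → Regulatory License not required.
(f) is located in Zone C; employees 83 > 64; is a registered nonprofit (not: is a franchise of a national chain) → Annual License not required.
(g) is a registered nonprofit; is located in Zone C → Compliance Permit required.
(h) is located in Zone C; is a registered nonprofit (not: is a sole proprietorship) → Zone C License not required.

Compliance Permit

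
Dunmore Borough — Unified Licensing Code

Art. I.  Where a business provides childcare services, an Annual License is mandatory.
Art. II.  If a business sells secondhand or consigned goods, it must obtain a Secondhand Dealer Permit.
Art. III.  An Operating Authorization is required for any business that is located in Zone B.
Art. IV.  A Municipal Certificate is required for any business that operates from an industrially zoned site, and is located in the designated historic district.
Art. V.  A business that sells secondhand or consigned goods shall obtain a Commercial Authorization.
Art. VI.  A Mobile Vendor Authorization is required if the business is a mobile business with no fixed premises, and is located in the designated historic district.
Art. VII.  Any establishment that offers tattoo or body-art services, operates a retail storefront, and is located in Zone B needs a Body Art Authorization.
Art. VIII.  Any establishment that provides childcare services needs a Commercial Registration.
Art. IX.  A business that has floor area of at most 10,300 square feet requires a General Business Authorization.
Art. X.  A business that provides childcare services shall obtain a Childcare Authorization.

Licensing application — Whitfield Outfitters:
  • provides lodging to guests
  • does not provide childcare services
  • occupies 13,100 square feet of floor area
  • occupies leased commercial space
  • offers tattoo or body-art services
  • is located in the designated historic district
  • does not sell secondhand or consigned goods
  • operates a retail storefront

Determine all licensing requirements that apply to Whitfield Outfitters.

None

Art. I. does not provide childcare services → Annual License not required.
Art. II. does not sell secondhand or consigned goods → Secondhand Dealer Permit not required.
Art. III. is located in the designated historic district (not: is located in Zone B) → Operating Authorization not required.
Art. IV. occupies leased commercial space (not: operates from an industrially zoned site); is located in the designated historic district → Municipal Certificate not required.
Art. V. does not sell secondhand or consigned goods → Commercial Authorization not required.
Art. VI. occupies leased commercial space (not: is a mobile business with no fixed premises); is located in the designated historic district → Mobile Vendor Authorization not required.
Art. VII. offers tattoo or body-art services; operates a retail storefront; is located in the designated historic district (not: is located in Zone B) → Body Art Authorization not required.
Art. VIII. does not provide childcare services → Commercial Registration not required.
Art. IX. floor area 13,100 square feet > 10,300 square feet → General Business Authorization not required.
Art. X. does not provide childcare services → Childcare Authorization not required.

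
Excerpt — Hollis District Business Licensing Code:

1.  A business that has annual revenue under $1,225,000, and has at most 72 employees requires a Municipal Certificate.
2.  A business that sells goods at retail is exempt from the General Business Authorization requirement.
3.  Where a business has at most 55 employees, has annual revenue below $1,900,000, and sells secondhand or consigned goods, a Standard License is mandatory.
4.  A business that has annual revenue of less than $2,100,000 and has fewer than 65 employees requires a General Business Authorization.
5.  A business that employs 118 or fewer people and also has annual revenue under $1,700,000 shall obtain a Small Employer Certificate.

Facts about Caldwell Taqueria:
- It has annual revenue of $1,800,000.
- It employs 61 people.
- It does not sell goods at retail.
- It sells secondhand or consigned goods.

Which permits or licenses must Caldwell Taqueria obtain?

General Business Authorization

1. revenue $1,800,000 ≥ $1,225,000; employees 61 ≤ 72 → Municipal Certificate not required.
2. does not sell goods at retail → General Business Authorization exemption does not apply.
3. employees 61 > 55; revenue $1,800,000 < $1,900,000; sells secondhand or consigned goods → Standard License not required.
4. revenue $1,800,000 < $2,100,000; employees 61 < 65 → General Business Authorization required.
5. employees 61 ≤ 118; revenue $1,800,000 ≥ $1,700,000 → Small Employer Certificate not required.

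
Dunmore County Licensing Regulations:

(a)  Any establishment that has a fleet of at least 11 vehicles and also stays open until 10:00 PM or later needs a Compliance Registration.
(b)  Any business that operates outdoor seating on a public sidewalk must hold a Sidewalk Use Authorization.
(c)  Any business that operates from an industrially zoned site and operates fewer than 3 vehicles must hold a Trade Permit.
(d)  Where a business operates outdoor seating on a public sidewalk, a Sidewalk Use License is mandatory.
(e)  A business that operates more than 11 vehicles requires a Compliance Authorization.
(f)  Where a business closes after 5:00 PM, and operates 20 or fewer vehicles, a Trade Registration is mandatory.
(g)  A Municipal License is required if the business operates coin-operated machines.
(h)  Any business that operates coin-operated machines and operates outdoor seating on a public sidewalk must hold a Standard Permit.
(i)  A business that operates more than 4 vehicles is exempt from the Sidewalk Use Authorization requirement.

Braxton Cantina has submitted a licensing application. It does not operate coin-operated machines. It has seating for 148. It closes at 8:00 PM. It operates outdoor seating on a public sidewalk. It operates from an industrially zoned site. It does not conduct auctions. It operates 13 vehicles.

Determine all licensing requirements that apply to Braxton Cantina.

Compliance Authorization, Sidewalk Use License, Trade Registration

(a) vehicles 13 ≥ 11; closes 8:00 PM, at/before 10:00 PM → Compliance Registration not required.
(b) operates outdoor seating on a public sidewalk → Sidewalk Use Authorization required.
(c) operates from an industrially zoned site; vehicles 13 ≥ 3 → Trade Permit not required.
(d) operates outdoor seating on a public sidewalk → Sidewalk Use License required.
(e) vehicles 13 > 11 → Compliance Authorization required.
(f) closes 8:00 PM, after 5:00 PM; vehicles 13 ≤ 20 → Trade Registration required.
(g) does not operate coin-operated machines → Municipal License not required.
(h) does not operate coin-operated machines; operates outdoor seating on a public sidewalk → Standard Permit not required.
(i) vehicles 13 > 4 → exempt from Sidewalk Use Authorization.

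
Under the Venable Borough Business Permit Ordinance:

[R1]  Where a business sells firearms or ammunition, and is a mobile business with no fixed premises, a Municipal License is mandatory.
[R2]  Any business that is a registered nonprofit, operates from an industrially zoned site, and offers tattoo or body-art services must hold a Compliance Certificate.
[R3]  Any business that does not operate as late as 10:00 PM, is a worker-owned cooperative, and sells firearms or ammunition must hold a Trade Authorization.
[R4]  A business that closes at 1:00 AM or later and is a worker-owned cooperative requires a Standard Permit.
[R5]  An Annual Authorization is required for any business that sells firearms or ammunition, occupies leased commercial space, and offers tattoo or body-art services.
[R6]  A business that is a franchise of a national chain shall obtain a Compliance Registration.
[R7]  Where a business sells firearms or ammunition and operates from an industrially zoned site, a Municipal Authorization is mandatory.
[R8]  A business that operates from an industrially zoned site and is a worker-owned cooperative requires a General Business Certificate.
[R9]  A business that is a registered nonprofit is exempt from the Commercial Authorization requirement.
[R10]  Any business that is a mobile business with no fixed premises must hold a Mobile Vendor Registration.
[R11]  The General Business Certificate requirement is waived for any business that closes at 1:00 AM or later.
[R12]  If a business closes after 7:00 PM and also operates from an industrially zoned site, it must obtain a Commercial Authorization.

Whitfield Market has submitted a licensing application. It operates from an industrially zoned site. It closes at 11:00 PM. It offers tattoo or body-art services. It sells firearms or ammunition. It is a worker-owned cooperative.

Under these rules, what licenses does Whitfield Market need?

[R1] sells firearms or ammunition; operates from an industrially zoned site (not: is a mobile business with no fixed premises) → Municipal License not required.
[R2] is a worker-owned cooperative (not: is a registered nonprofit); operates from an industrially zoned site; offers tattoo or body-art services → Compliance Certificate not required.
[R3] closes 11:00 PM, after 10:00 PM; is a worker-owned cooperative; sells firearms or ammunition → Trade Authorization not required.
[R4] closes 11:00 PM, at/before 1:00 AM; is a worker-owned cooperative → Standard Permit not required.
[R5] sells firearms or ammunition; operates from an industrially zoned site (not: occupies leased commercial space); offers tattoo or body-art services → Annual Authorization not required.
[R6] is a worker-owned cooperative (not: is a franchise of a national chain) → Compliance Registration not required.
[R7] sells firearms or ammunition; operates from an industrially zoned site → Municipal Authorization required.
[R8] operates from an industrially zoned site; is a worker-owned cooperative → General Business Certificate required.
[R9] is a worker-owned cooperative (not: is a registered nonprofit) → Commercial Authorization exemption does not apply.
[R10] operates from an industrially zoned site (not: is a mobile business with no fixed premises) → Mobile Vendor Registration not required.
[R11] closes 11:00 PM, at/before 1:00 AM → General Business Certificate exemption does not apply.
[R12] closes 11:00 PM, after 7:00 PM; operates from an industrially zoned site → Commercial Authorization required.

Commercial Authorization, General Business Certificate, Municipal Authorization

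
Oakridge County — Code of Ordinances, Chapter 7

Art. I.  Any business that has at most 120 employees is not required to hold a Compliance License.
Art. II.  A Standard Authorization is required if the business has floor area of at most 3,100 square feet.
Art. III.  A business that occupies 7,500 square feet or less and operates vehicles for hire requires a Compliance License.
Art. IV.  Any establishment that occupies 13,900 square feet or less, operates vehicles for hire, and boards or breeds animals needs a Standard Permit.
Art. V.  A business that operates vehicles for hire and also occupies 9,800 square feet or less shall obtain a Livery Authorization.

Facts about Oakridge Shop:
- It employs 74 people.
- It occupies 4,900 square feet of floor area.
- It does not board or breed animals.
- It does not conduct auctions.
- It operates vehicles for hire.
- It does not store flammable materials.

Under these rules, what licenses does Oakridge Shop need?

Art. I. employees 74 ≤ 120 → exempt from Compliance License.
Art. II. floor area 4,900 square feet > 3,100 square feet → Standard Authorization not required.
Art. III. floor area 4,900 square feet ≤ 7,500 square feet; operates vehicles for hire → Compliance License required.
Art. IV. floor area 4,900 square feet ≤ 13,900 square feet; operates vehicles for hire; does not board or breed animals → Standard Permit not required.
Art. V. operates vehicles for hire; floor area 4,900 square feet ≤ 9,800 square feet → Livery Authorization required.

Livery Authorization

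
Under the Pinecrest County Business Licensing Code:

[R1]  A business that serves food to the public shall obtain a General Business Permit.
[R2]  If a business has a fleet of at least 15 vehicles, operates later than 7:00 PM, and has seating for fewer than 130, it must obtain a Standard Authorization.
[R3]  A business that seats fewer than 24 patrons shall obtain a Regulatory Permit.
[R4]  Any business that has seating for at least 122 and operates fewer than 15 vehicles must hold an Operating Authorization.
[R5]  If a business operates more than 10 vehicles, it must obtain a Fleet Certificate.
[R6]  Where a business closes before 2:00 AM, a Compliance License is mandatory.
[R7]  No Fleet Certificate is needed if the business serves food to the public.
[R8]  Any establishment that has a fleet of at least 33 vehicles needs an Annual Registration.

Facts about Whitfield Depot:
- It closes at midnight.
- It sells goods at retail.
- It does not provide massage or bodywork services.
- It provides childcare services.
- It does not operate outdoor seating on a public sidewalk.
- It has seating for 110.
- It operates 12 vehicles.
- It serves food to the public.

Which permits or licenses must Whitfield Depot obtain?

[R1] serves food to the public → General Business Permit required.
[R2] vehicles 12 < 15; closes midnight, after 7:00 PM; seating 110 < 130 → Standard Authorization not required.
[R3] seating 110 ≥ 24 → Regulatory Permit not required.
[R4] seating 110 < 122; vehicles 12 < 15 → Operating Authorization not required.
[R5] vehicles 12 > 10 → Fleet Certificate required.
[R6] closes midnight, at/before 2:00 AM → Compliance License required.
[R7] serves food to the public → exempt from Fleet Certificate.
[R8] vehicles 12 < 33 → Annual Registration not required.

Compliance License, General Business Permit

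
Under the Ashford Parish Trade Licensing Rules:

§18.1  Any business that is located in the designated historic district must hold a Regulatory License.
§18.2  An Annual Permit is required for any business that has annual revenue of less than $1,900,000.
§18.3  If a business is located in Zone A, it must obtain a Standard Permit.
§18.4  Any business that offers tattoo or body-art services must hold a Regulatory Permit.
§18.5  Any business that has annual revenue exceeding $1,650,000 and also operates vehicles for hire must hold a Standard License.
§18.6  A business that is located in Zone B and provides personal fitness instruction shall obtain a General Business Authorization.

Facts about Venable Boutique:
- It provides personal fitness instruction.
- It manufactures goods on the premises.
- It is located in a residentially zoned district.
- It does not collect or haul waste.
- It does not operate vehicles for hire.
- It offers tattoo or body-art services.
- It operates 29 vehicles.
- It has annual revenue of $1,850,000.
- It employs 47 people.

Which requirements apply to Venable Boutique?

Annual Permit, Regulatory Permit

§18.1 is located in a residentially zoned district (not: is located in the designated historic district) → Regulatory License not required.
§18.2 revenue $1,850,000 < $1,900,000 → Annual Permit required.
§18.3 is located in a residentially zoned district (not: is located in Zone A) → Standard Permit not required.
§18.4 offers tattoo or body-art services → Regulatory Permit required.
§18.5 revenue $1,850,000 > $1,650,000; does not operate vehicles for hire → Standard License not required.
§18.6 is located in a residentially zoned district (not: is located in Zone B); provides personal fitness instruction → General Business Authorization not required.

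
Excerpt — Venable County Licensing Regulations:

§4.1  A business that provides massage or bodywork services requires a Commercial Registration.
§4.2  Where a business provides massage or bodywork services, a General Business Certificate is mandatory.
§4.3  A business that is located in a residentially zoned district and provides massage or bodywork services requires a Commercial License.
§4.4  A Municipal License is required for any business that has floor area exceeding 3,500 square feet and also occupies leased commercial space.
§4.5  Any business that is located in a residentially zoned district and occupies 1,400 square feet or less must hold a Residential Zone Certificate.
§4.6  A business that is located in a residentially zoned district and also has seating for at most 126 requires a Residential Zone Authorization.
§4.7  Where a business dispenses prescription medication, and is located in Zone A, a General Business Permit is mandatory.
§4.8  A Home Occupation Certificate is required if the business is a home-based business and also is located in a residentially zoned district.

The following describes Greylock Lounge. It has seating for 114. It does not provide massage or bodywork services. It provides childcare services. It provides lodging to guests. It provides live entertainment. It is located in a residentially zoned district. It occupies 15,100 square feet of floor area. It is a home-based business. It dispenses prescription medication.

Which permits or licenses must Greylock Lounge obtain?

Home Occupation Certificate, Residential Zone Authorization

§4.1 does not provide massage or bodywork services → Commercial Registration not required.
§4.2 does not provide massage or bodywork services → General Business Certificate not required.
§4.3 is located in a residentially zoned district; does not provide massage or bodywork services → Commercial License not required.
§4.4 floor area 15,100 square feet > 3,500 square feet; is a home-based business (not: occupies leased commercial space) → Municipal License not required.
§4.5 is located in a residentially zoned district; floor area 15,100 square feet > 1,400 square feet → Residential Zone Certificate not required.
§4.6 is located in a residentially zoned district; seating 114 ≤ 126 → Residential Zone Authorization required.
§4.7 dispenses prescription medication; is located in a residentially zoned district (not: is located in Zone A) → General Business Permit not required.
§4.8 is a home-based business; is located in a residentially zoned district → Home Occupation Certificate required.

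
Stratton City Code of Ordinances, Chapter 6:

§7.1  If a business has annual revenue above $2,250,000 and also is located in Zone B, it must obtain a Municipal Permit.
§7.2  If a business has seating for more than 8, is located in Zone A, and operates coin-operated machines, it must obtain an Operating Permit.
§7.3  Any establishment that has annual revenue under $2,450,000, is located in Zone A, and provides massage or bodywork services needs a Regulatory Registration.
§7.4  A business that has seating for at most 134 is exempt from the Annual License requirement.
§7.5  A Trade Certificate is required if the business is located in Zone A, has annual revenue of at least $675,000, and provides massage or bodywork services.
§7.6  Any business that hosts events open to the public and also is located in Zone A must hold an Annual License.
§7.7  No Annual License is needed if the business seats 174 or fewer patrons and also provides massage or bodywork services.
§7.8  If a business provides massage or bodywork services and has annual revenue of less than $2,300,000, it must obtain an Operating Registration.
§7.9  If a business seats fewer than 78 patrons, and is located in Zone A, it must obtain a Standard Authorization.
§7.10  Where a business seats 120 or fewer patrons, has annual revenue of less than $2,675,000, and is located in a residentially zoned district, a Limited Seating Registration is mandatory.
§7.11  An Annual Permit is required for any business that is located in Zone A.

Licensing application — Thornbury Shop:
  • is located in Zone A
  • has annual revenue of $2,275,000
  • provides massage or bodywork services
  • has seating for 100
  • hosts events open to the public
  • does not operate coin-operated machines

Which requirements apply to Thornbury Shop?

Annual Permit, Operating Registration, Regulatory Registration, Trade Certificate

§7.1 revenue $2,275,000 > $2,250,000; is located in Zone A (not: is located in Zone B) → Municipal Permit not required.
§7.2 seating 100 > 8; is located in Zone A; does not operate coin-operated machines → Operating Permit not required.
§7.3 revenue $2,275,000 < $2,450,000; is located in Zone A; provides massage or bodywork services → Regulatory Registration required.
§7.4 seating 100 ≤ 134 → exempt from Annual License.
§7.5 is located in Zone A; revenue $2,275,000 ≥ $675,000; provides massage or bodywork services → Trade Certificate required.
§7.6 hosts events open to the public; is located in Zone A → Annual License required.
§7.7 seating 100 ≤ 174; provides massage or bodywork services → exempt from Annual License.
§7.8 provides massage or bodywork services; revenue $2,275,000 < $2,300,000 → Operating Registration required.
§7.9 seating 100 ≥ 78; is located in Zone A → Standard Authorization not required.
§7.10 seating 100 ≤ 120; revenue $2,275,000 < $2,675,000; is located in Zone A (not: is located in a residentially zoned district) → Limited Seating Registration not required.
§7.11 is located in Zone A → Annual Permit required.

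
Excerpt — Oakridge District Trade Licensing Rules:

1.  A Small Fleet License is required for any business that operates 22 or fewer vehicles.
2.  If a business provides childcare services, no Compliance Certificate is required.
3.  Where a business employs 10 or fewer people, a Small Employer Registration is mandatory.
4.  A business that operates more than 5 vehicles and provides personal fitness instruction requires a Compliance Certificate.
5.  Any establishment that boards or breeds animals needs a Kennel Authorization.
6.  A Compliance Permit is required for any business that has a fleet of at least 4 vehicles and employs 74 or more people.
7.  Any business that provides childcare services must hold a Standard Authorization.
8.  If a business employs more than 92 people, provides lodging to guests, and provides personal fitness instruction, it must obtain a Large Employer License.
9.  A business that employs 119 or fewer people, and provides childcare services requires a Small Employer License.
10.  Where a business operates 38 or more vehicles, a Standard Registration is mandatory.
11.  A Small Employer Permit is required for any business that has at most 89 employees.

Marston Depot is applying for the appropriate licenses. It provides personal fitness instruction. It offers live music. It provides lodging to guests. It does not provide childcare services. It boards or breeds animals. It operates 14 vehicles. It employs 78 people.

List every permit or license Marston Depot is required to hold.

Compliance Certificate, Compliance Permit, Kennel Authorization, Small Employer Permit, Small Fleet License

1. vehicles 14 ≤ 22 → Small Fleet License required.
2. does not provide childcare services → Compliance Certificate exemption does not apply.
3. employees 78 > 10 → Small Employer Registration not required.
4. vehicles 14 > 5; provides personal fitness instruction → Compliance Certificate required.
5. boards or breeds animals → Kennel Authorization required.
6. vehicles 14 ≥ 4; employees 78 ≥ 74 → Compliance Permit required.
7. does not provide childcare services → Standard Authorization not required.
8. employees 78 ≤ 92; provides lodging to guests; provides personal fitness instruction → Large Employer License not required.
9. employees 78 ≤ 119; does not provide childcare services → Small Employer License not required.
10. vehicles 14 < 38 → Standard Registration not required.
11. employees 78 ≤ 89 → Small Employer Permit required.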